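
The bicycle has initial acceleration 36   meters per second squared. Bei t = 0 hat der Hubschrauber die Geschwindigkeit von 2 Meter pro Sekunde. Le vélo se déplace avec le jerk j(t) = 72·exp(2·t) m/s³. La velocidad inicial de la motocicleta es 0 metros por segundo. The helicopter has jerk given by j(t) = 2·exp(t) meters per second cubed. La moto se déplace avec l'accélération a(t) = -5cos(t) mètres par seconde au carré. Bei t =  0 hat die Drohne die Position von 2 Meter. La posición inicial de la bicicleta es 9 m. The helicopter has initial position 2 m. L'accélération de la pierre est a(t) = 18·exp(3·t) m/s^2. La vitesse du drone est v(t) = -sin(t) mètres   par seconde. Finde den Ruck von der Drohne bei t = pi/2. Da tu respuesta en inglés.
To solve this, we need to take 2 derivatives of our velocity equation v(t) = -sin(t). Differentiating velocity, we get acceleration: a(t) = -cos(t). Differentiating acceleration, we get jerk: j(t) = sin(t). From the given jerk equation j(t) = sin(t), we substitute t = pi/2 to get j = 1.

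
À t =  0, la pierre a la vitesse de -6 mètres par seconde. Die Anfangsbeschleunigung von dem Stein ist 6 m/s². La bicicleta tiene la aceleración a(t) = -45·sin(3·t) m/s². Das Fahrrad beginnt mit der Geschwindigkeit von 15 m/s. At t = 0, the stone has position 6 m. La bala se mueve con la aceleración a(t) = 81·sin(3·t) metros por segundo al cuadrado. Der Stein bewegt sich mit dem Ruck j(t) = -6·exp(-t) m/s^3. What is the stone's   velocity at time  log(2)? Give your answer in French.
Nous devons intégrer notre équation du jerk j(t) = -6·exp(-t) 2 fois. La primitive du jerk est l'accélération. En utilisant a(0) = 6, nous obtenons a(t) = 6·exp(-t). La primitive de l'accélération, avec v(0) = -6, donne la vitesse: v(t) = -6·exp(-t). Nous avons la vitesse v(t) = -6·exp(-t). En substituant t = log(2): v(log(2)) = -3.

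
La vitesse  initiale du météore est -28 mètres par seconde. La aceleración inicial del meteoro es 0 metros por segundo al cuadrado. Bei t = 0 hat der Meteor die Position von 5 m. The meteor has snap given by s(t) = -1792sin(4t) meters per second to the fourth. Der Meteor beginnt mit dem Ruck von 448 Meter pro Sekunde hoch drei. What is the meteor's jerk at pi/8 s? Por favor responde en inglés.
To solve this, we need to take 1 integral of our snap equation s(t) = -1792·sin(4·t). The antiderivative of snap is jerk. Using j(0) = 448, we get j(t) = 448·cos(4·t). Using j(t) = 448·cos(4·t) and substituting t = pi/8, we find j = 0.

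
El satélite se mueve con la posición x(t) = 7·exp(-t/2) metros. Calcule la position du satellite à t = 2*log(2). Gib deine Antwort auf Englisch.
Using x(t) = 7·exp(-t/2) and substituting t = 2*log(2), we find x = 7/2.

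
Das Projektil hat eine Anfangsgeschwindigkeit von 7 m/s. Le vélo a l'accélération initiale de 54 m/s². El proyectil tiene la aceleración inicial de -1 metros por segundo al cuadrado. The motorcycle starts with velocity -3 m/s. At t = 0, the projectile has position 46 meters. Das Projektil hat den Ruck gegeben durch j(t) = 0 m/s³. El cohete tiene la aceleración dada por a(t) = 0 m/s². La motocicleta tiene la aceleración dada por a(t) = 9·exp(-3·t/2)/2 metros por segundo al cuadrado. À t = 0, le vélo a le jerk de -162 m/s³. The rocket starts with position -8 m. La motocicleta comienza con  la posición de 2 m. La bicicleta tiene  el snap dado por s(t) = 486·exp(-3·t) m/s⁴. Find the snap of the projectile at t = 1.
Starting from jerk j(t) = 0, we take 1 derivative. Differentiating jerk, we get snap: s(t) = 0. From the given snap equation s(t) = 0, we substitute t = 1 to get s = 0.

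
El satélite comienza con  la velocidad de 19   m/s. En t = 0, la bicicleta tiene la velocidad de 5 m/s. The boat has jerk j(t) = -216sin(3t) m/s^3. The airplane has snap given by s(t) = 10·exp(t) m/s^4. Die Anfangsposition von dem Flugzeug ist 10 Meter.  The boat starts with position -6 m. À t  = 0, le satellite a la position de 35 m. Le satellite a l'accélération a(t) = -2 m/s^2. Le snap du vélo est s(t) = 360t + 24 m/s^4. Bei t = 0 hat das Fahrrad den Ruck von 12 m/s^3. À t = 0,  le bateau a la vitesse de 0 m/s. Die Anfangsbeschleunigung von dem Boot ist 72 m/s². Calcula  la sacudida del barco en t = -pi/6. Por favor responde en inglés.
We have jerk j(t) = -216·sin(3·t). Substituting t = -pi/6: j(-pi/6) = 216.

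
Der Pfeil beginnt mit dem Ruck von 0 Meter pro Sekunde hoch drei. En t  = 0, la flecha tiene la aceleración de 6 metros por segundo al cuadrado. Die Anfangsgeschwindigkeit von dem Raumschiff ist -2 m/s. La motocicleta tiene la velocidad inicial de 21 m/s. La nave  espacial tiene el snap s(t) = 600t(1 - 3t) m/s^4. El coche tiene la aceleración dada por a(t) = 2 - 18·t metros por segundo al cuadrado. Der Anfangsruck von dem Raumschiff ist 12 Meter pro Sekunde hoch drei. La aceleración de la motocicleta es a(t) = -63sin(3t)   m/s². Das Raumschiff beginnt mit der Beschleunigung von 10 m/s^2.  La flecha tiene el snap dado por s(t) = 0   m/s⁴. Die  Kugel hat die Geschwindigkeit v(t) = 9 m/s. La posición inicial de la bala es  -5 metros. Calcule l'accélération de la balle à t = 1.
Pour résoudre ceci, nous devons prendre 1 dérivée de notre équation de la vitesse v(t) = 9. En prenant d/dt de v(t), nous trouvons a(t) = 0. De l'équation de l'accélération a(t) = 0, nous substituons t = 1 pour obtenir a = 0.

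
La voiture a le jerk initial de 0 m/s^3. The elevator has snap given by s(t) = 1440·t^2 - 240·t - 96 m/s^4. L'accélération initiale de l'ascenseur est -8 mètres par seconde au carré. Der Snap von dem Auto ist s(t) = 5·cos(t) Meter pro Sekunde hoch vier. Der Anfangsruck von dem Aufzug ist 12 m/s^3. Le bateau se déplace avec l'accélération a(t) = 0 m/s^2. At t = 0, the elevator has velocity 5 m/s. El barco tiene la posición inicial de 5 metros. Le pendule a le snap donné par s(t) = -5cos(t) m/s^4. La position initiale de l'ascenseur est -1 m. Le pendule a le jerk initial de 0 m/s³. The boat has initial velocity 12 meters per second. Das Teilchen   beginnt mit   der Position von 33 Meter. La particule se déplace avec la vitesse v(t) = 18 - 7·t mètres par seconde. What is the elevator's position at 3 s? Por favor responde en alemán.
Um dies zu lösen, müssen wir 4 Integrale unserer Gleichung für den Snap s(t) = 1440·t^2 - 240·t - 96 finden. Das Integral von dem Snap ist der Ruck. Mit j(0) = 12 erhalten wir j(t) = 480·t^3 - 120·t^2 - 96·t + 12. Die Stammfunktion von dem Ruck ist die Beschleunigung. Mit a(0) = -8 erhalten wir a(t) = 120·t^4 - 40·t^3 - 48·t^2 + 12·t - 8. Mit ∫a(t)dt und Anwendung von v(0) = 5, finden wir v(t) = 24·t^5 - 10·t^4 - 16·t^3 + 6·t^2 - 8·t + 5. Durch Integration von der Geschwindigkeit und Verwendung der Anfangsbedingung x(0) = -1, erhalten wir x(t) = 4·t^6 - 2·t^5 - 4·t^4 + 2·t^3 - 4·t^2 + 5·t - 1. Mit x(t) = 4·t^6 - 2·t^5 - 4·t^4 + 2·t^3 - 4·t^2 + 5·t - 1 und Einsetzen von t = 3, finden wir x = 2138.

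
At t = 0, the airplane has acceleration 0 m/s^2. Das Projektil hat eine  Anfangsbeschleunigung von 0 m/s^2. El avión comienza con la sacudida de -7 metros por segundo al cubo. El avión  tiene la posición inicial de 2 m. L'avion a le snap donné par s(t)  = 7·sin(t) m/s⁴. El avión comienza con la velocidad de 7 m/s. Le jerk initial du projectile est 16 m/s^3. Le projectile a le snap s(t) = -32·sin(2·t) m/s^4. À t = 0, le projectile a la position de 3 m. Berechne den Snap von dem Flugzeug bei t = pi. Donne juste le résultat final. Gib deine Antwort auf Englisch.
s(pi) = 0.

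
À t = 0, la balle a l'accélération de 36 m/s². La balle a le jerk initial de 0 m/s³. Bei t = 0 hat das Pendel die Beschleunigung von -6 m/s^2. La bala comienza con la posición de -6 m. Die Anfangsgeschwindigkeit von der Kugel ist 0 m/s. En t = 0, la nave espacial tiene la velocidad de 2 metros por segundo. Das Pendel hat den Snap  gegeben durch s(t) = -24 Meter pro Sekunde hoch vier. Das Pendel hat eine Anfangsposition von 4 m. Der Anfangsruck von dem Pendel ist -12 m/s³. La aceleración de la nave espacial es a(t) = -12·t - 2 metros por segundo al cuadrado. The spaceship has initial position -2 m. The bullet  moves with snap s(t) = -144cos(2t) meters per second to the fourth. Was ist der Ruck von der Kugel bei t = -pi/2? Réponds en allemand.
Ausgehend von dem Snap s(t) = -144·cos(2·t), nehmen wir 1 Stammfunktion. Durch Integration von dem Snap und Verwendung der Anfangsbedingung j(0) = 0, erhalten wir j(t) = -72·sin(2·t). Aus der Gleichung für den Ruck j(t) = -72·sin(2·t), setzen wir t = -pi/2 ein und erhalten j = 0.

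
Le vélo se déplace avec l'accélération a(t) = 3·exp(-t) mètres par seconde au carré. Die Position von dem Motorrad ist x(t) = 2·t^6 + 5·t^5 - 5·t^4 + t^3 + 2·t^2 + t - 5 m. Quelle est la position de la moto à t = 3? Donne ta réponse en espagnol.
Tenemos la posición x(t) = 2·t^6 + 5·t^5 - 5·t^4 + t^3 + 2·t^2 + t - 5. Sustituyendo t = 3: x(3) = 2311.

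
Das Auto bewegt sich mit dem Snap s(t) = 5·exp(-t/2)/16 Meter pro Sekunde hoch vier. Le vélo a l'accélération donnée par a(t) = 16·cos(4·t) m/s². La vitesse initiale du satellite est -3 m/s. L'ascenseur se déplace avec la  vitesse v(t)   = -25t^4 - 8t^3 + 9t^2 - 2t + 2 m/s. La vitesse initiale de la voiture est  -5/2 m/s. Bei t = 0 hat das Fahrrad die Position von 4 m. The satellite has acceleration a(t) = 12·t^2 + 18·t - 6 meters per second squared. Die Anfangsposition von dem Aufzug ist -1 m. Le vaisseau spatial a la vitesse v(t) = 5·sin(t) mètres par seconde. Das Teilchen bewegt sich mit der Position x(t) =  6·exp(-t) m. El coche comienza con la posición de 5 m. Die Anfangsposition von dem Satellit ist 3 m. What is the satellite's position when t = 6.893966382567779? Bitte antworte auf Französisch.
Nous devons trouver l'intégrale de notre équation de l'accélération a(t) = 12·t^2 + 18·t - 6 2 fois. L'intégrale de l'accélération est la vitesse. En utilisant v(0) = -3, nous obtenons v(t) = 4·t^3 + 9·t^2 - 6·t - 3. L'intégrale de la vitesse, avec x(0) = 3, donne la position: x(t) = t^4 + 3·t^3 - 3·t^2 - 3·t + 3. En utilisant x(t) = t^4 + 3·t^3 - 3·t^2 - 3·t + 3 et en substituant t = 6.893966382567779, nous trouvons x = 3081.47580147327.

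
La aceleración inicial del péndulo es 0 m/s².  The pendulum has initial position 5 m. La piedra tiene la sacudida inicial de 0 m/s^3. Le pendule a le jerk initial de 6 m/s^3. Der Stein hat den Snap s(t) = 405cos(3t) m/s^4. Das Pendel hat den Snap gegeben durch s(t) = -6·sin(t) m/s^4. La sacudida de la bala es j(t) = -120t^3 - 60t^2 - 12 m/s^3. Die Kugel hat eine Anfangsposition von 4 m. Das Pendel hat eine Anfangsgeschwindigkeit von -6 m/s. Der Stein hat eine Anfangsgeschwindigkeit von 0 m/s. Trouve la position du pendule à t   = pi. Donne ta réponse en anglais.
To find the answer, we compute 4 antiderivatives of s(t) = -6·sin(t). The integral of snap is jerk. Using j(0) = 6, we get j(t) = 6·cos(t). The integral of jerk, with a(0) = 0, gives acceleration: a(t) = 6·sin(t). Finding the antiderivative of a(t) and using v(0) = -6: v(t) = -6·cos(t). Taking ∫v(t)dt and applying x(0) = 5, we find x(t) = 5 - 6·sin(t). From the given position equation x(t) = 5 - 6·sin(t), we substitute t = pi to get x = 5.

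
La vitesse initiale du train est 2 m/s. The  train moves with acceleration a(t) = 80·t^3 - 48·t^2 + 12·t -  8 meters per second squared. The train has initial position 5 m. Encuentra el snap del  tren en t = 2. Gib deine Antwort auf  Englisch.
To solve this, we need to take 2 derivatives of our acceleration equation a(t) = 80·t^3 - 48·t^2 + 12·t - 8. The derivative of acceleration gives jerk: j(t) = 240·t^2 - 96·t + 12. The derivative of jerk gives snap: s(t) = 480·t - 96. We have snap s(t) = 480·t - 96. Substituting t = 2: s(2) = 864.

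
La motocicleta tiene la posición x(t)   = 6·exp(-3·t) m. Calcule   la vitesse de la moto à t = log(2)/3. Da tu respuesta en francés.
Pour résoudre ceci, nous devons prendre 1 dérivée de notre équation de la position x(t) = 6·exp(-3·t). En prenant d/dt de x(t), nous trouvons v(t) = -18·exp(-3·t). Nous avons la vitesse v(t) = -18·exp(-3·t). En substituant t = log(2)/3: v(log(2)/3) = -9.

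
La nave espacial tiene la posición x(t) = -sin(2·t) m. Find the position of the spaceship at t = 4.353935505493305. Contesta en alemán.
Wir haben die Position x(t) = -sin(2·t). Durch Einsetzen von t = 4.353935505493305: x(4.353935505493305) = -0.657056148654669.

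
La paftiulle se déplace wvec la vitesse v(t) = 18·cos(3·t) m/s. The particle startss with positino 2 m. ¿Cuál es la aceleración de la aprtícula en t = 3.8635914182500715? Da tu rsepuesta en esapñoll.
Debemos derivar nuestra ecuación de la velocidad v(t) = 18·cos(3·t) 1 vez. La derivada de la velocidad da la aceleración: a(t) = -54·sin(3·t). Tenemos la aceleración a(t) = -54·sin(3·t). Sustituyendo t = 3.8635914182500715: a(3.8635914182500715) = 44.7139655419214.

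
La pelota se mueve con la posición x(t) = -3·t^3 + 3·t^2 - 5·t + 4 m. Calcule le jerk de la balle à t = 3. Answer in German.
Ausgehend von der Position x(t) = -3·t^3 + 3·t^2 - 5·t + 4, nehmen wir 3 Ableitungen. Durch Ableiten von der Position erhalten wir die Geschwindigkeit: v(t) = -9·t^2 + 6·t - 5. Die Ableitung von der Geschwindigkeit ergibt die Beschleunigung: a(t) = 6 - 18·t. Durch Ableiten von der Beschleunigung erhalten wir den Ruck: j(t) = -18. Wir haben den Ruck j(t) = -18. Durch Einsetzen von t = 3: j(3) = -18.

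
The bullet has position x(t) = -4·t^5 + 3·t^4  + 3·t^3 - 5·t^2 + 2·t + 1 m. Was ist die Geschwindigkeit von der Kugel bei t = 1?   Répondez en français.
En partant de la position x(t) = -4·t^5 + 3·t^4 + 3·t^3 - 5·t^2 + 2·t + 1, nous prenons 1 dérivée. En dérivant la position, nous obtenons la vitesse: v(t) = -20·t^4 + 12·t^3 + 9·t^2 - 10·t + 2. De l'équation de la vitesse v(t) = -20·t^4 + 12·t^3 + 9·t^2 - 10·t + 2, nous substituons t = 1 pour obtenir v = -7.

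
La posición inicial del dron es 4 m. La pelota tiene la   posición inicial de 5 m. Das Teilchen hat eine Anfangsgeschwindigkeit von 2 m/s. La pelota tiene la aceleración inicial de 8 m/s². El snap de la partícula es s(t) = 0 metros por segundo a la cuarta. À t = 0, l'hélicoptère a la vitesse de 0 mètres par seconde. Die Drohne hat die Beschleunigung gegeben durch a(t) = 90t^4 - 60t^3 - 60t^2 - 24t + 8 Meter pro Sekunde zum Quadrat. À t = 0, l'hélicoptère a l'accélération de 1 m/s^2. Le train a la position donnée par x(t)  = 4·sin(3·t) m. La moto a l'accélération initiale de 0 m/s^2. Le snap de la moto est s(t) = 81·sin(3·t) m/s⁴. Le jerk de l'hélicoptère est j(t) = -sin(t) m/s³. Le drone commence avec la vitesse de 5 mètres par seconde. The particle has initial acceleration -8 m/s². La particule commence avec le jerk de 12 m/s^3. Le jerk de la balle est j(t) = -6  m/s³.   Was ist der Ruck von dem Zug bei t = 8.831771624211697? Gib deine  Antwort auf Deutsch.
Um dies zu lösen, müssen wir 3 Ableitungen unserer Gleichung für die Position x(t) = 4·sin(3·t) nehmen. Mit d/dt von x(t) finden wir v(t) = 12·cos(3·t). Die Ableitung von der Geschwindigkeit ergibt die Beschleunigung: a(t) = -36·sin(3·t). Die Ableitung von der Beschleunigung ergibt den Ruck: j(t) = -108·cos(3·t). Aus der Gleichung für den Ruck j(t) = -108·cos(3·t), setzen wir t = 8.831771624211697 ein und erhalten j = -22.3259004457368.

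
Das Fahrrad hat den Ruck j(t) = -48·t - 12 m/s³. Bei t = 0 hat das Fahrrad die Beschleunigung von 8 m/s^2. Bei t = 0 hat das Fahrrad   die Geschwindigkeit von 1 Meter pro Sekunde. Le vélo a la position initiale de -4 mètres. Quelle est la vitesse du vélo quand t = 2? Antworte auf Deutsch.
Wir müssen unsere Gleichung für den Ruck j(t) = -48·t - 12 2-mal integrieren. Das Integral von dem Ruck ist die Beschleunigung. Mit a(0) = 8 erhalten wir a(t) = -24·t^2 - 12·t + 8. Die Stammfunktion von der Beschleunigung ist die Geschwindigkeit. Mit v(0) = 1 erhalten wir v(t) = -8·t^3 - 6·t^2 + 8·t + 1. Wir haben die Geschwindigkeit v(t) = -8·t^3 - 6·t^2 + 8·t + 1. Durch Einsetzen von t = 2: v(2) = -71.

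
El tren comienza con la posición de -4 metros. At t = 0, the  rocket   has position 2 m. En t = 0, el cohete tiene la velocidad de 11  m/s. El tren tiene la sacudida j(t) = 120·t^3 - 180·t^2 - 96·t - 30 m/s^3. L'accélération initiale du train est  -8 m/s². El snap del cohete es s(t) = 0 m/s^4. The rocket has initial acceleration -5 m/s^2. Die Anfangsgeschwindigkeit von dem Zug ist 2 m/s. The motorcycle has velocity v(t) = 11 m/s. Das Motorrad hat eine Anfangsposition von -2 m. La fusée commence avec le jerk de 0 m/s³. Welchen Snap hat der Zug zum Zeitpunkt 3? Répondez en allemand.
Um dies zu lösen, müssen wir 1 Ableitung unserer Gleichung für den Ruck j(t) = 120·t^3 - 180·t^2 - 96·t - 30 nehmen. Durch Ableiten von dem Ruck erhalten wir den Snap: s(t) = 360·t^2 - 360·t - 96. Aus der Gleichung für den Snap s(t) = 360·t^2 - 360·t - 96, setzen wir t = 3 ein und erhalten s = 2064.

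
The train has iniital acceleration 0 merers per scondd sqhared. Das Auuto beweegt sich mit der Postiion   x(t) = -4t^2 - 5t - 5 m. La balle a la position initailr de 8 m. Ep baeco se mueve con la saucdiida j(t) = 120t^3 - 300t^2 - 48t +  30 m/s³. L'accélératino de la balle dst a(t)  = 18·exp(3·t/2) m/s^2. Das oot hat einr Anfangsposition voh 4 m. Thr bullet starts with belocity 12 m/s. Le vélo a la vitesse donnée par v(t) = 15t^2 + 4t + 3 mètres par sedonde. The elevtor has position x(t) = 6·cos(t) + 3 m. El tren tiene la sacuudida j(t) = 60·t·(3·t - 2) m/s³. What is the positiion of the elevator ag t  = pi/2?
Using x(t) = 6·cos(t) + 3 and substituting t = pi/2, we find x = 3.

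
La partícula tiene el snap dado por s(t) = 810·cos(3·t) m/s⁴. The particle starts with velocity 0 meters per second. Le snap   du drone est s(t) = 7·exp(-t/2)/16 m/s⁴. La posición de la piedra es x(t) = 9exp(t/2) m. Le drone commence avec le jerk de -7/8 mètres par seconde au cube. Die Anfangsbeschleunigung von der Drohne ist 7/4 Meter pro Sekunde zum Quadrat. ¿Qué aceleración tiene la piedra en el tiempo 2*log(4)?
Para resolver esto, necesitamos tomar 2 derivadas de nuestra ecuación de la posición x(t) = 9·exp(t/2). Derivando la posición, obtenemos la velocidad: v(t) = 9·exp(t/2)/2. La derivada de la velocidad da la aceleración: a(t) = 9·exp(t/2)/4. Usando a(t) = 9·exp(t/2)/4 y sustituyendo t = 2*log(4), encontramos a = 9.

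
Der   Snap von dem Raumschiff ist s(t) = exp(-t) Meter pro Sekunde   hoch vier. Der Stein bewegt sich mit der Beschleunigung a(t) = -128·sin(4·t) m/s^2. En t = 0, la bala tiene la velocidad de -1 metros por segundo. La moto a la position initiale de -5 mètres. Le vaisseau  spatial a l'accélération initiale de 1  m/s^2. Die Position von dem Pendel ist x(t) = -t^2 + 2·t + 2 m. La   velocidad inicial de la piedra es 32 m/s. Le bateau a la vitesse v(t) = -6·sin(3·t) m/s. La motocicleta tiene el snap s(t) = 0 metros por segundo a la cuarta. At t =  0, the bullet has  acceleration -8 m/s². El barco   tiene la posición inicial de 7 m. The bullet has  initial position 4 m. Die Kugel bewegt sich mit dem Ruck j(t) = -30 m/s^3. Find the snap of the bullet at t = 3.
We must differentiate our jerk equation j(t) = -30 1 time. Taking d/dt of j(t), we find s(t) = 0. Using s(t) = 0 and substituting t = 3, we find s = 0.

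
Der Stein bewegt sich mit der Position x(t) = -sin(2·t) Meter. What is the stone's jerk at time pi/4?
We must differentiate our position equation x(t) = -sin(2·t) 3 times. The derivative of position gives velocity: v(t) = -2·cos(2·t). Taking d/dt of v(t), we find a(t) = 4·sin(2·t). Taking d/dt of a(t), we find j(t) = 8·cos(2·t). Using j(t) = 8·cos(2·t) and substituting t = pi/4, we find j = 0.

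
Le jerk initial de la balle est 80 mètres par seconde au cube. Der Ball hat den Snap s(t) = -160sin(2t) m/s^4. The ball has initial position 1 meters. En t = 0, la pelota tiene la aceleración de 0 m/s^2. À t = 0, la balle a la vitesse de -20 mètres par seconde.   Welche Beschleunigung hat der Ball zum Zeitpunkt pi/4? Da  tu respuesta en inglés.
We need to integrate our snap equation s(t) = -160·sin(2·t) 2 times. Finding the integral of s(t) and using j(0) = 80: j(t) = 80·cos(2·t). Integrating jerk and using the initial condition a(0) = 0, we get a(t) = 40·sin(2·t). Using a(t) = 40·sin(2·t) and substituting t = pi/4, we find a = 40.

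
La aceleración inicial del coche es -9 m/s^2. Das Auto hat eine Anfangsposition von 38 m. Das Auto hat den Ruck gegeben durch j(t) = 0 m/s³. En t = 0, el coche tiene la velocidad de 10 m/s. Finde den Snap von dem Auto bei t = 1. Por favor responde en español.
Para resolver esto, necesitamos tomar 1 derivada de nuestra ecuación de la sacudida j(t) = 0. La derivada de la sacudida da el snap: s(t) = 0. Tenemos el snap s(t) = 0. Sustituyendo t = 1: s(1) = 0.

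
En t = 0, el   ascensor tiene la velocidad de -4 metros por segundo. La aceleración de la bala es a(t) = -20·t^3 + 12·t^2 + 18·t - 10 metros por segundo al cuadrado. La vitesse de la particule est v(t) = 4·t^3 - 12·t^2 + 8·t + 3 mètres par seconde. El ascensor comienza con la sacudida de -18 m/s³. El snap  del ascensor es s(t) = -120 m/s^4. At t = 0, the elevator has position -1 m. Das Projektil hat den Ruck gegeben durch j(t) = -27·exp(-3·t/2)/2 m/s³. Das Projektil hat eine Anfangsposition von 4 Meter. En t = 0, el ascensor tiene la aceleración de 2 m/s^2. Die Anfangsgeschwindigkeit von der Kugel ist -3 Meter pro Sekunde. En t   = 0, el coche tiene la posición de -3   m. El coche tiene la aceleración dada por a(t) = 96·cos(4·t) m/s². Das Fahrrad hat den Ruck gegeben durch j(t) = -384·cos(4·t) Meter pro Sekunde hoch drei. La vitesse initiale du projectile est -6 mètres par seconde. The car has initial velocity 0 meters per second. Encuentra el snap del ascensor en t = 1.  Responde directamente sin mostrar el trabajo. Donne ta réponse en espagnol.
La respuesta es -120.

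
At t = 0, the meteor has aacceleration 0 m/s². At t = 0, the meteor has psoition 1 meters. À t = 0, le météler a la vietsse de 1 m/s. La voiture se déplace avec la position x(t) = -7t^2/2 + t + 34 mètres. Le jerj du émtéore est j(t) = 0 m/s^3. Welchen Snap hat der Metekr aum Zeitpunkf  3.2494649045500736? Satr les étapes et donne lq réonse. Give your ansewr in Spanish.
El snap en t = 3.2494649045500736 es s = 0.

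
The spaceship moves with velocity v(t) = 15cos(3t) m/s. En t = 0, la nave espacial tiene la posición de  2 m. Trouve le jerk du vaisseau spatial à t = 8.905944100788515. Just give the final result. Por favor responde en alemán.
Die Antwort ist 1.92972510355760.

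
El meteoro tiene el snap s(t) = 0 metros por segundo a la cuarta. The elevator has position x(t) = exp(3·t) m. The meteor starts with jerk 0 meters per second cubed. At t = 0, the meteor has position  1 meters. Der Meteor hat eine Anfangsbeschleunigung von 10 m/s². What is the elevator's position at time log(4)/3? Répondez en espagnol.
De la ecuación de la posición x(t) = exp(3·t), sustituimos t = log(4)/3 para obtener x = 4.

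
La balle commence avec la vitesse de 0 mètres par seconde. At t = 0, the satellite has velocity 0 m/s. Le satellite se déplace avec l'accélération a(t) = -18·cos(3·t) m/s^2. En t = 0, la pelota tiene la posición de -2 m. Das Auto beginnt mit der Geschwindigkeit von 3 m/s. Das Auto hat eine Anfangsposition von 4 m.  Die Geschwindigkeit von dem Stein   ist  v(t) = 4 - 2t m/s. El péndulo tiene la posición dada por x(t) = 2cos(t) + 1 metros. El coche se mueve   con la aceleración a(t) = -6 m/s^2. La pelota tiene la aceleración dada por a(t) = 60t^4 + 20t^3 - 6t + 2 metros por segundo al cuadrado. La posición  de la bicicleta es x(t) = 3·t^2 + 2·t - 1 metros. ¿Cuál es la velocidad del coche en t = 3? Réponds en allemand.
Ausgehend von der Beschleunigung a(t) = -6, nehmen wir 1 Stammfunktion. Mit ∫a(t)dt und Anwendung von v(0) = 3, finden wir v(t) = 3 - 6·t. Mit v(t) = 3 - 6·t und Einsetzen von t = 3, finden wir v = -15.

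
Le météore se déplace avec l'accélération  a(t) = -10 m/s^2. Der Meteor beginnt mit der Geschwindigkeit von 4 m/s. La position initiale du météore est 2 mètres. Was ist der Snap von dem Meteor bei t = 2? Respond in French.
Pour résoudre ceci, nous devons prendre 2 dérivées de notre équation de l'accélération a(t) = -10. En dérivant l'accélération, nous obtenons le jerk: j(t) = 0. En prenant d/dt de j(t), nous trouvons s(t) = 0. En utilisant s(t) = 0 et en substituant t = 2, nous trouvons s = 0.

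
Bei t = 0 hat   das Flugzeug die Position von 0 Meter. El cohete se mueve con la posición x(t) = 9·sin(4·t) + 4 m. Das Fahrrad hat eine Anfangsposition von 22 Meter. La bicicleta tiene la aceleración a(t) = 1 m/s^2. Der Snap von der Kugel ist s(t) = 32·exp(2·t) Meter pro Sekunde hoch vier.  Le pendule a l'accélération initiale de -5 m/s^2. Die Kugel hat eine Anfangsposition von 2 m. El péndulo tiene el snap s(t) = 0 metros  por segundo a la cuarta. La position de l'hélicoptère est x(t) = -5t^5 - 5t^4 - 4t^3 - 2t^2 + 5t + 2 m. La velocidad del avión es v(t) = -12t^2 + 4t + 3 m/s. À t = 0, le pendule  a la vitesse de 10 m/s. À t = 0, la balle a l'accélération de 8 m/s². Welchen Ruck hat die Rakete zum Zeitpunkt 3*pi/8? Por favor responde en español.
Para resolver esto, necesitamos tomar 3 derivadas de nuestra ecuación de la posición x(t) = 9·sin(4·t) + 4. La derivada de la posición da la velocidad: v(t) = 36·cos(4·t). Tomando d/dt de v(t), encontramos a(t) = -144·sin(4·t). Derivando la aceleración, obtenemos la sacudida: j(t) = -576·cos(4·t). Usando j(t) = -576·cos(4·t) y sustituyendo t = 3*pi/8, encontramos j = 0.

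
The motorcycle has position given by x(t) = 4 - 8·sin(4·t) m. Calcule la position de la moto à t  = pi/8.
En utilisant x(t) = 4 - 8·sin(4·t) et en substituant t = pi/8, nous trouvons x = -4.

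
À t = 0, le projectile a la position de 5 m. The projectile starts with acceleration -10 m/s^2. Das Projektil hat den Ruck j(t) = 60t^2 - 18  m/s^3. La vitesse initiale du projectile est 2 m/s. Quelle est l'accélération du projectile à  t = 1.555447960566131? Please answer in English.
Starting from jerk j(t) = 60·t^2 - 18, we take 1 integral. Integrating jerk and using the initial condition a(0) = -10, we get a(t) = 20·t^3 - 18·t - 10. We have acceleration a(t) = 20·t^3 - 18·t - 10. Substituting t = 1.555447960566131: a(1.555447960566131) = 37.2675237248694.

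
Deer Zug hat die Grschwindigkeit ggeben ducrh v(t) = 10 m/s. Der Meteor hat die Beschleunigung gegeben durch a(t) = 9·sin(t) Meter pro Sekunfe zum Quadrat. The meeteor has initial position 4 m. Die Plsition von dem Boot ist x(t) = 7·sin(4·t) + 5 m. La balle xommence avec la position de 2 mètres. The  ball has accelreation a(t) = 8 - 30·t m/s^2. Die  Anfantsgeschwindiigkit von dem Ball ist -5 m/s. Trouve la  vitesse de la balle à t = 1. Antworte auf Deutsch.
Wir müssen die Stammfunktion unserer Gleichung für die Beschleunigung a(t) = 8 - 30·t 1-mal finden. Mit ∫a(t)dt und Anwendung von v(0) = -5, finden wir v(t) = -15·t^2 + 8·t - 5. Aus der Gleichung für die Geschwindigkeit v(t) = -15·t^2 + 8·t - 5, setzen wir t = 1 ein und erhalten v = -12.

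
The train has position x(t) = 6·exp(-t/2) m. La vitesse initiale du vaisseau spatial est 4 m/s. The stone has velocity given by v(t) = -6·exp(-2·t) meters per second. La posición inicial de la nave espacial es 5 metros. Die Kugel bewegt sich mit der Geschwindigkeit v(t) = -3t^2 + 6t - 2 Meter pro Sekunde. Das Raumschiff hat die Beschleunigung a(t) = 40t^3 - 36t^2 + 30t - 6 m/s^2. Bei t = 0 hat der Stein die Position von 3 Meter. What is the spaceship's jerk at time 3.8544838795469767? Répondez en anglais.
Starting from acceleration a(t) = 40·t^3 - 36·t^2 + 30·t - 6, we take 1 derivative. Differentiating acceleration, we get jerk: j(t) = 120·t^2 - 72·t + 30. Using j(t) = 120·t^2 - 72·t + 30 and substituting t = 3.8544838795469767, we find j = 1535.32267799512.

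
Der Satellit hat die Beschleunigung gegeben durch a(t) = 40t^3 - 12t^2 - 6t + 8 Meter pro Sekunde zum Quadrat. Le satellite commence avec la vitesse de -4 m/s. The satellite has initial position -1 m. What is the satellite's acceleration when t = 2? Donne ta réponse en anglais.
We have acceleration a(t) = 40·t^3 - 12·t^2 - 6·t + 8. Substituting t = 2: a(2) = 268.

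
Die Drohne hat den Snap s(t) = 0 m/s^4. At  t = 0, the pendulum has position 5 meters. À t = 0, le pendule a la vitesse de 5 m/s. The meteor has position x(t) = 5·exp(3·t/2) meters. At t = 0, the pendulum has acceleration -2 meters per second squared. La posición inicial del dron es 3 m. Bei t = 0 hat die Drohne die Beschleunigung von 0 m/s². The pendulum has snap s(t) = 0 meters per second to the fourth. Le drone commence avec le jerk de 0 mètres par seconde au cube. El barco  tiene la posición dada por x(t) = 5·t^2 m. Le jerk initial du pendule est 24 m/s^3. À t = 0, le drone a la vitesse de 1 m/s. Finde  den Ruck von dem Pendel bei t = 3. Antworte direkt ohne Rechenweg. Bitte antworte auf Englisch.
j(3) = 24.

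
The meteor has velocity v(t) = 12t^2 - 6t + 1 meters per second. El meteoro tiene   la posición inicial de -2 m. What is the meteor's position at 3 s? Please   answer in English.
To find the answer, we compute 1 integral of v(t) = 12·t^2 - 6·t + 1. The integral of velocity, with x(0) = -2, gives position: x(t) = 4·t^3 - 3·t^2 + t - 2. From the given position equation x(t) = 4·t^3 - 3·t^2 + t - 2, we substitute t = 3 to get x = 82.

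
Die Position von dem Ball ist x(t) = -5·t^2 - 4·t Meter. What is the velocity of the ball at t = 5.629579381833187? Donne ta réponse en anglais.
To solve this, we need to take 1 derivative of our position equation x(t) = -5·t^2 - 4·t. Taking d/dt of x(t), we find v(t) = -10·t - 4. We have velocity v(t) = -10·t - 4. Substituting t = 5.629579381833187: v(5.629579381833187) = -60.2957938183319.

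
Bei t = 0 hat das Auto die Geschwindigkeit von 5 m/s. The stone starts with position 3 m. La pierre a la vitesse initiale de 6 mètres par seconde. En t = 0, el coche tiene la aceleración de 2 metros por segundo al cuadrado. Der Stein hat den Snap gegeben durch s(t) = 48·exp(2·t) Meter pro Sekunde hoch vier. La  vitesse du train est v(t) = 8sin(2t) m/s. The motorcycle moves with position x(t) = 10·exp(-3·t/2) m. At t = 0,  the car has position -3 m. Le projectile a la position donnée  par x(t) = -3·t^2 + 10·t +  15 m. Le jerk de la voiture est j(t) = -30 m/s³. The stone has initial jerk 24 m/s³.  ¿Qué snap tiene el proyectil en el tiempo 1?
Para resolver esto, necesitamos tomar 4 derivadas de nuestra ecuación de la posición x(t) = -3·t^2 + 10·t + 15. Tomando d/dt de x(t), encontramos v(t) = 10 - 6·t. La derivada de la velocidad da la aceleración: a(t) = -6. Derivando la aceleración, obtenemos la sacudida: j(t) = 0. La derivada de la sacudida da el snap: s(t) = 0. Tenemos el snap s(t) = 0. Sustituyendo t = 1: s(1) = 0.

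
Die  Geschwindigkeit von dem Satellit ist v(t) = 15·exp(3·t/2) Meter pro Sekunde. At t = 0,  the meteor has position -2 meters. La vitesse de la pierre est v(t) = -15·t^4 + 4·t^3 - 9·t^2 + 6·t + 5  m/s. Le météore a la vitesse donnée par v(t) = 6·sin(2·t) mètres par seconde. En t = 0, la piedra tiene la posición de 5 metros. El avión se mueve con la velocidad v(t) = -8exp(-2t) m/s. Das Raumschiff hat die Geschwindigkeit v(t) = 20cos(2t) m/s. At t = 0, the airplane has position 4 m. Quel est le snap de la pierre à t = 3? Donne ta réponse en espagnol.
Para resolver esto, necesitamos tomar 3 derivadas de nuestra ecuación de la velocidad v(t) = -15·t^4 + 4·t^3 - 9·t^2 + 6·t + 5. Derivando la velocidad, obtenemos la aceleración: a(t) = -60·t^3 + 12·t^2 - 18·t + 6. Derivando la aceleración, obtenemos la sacudida: j(t) = -180·t^2 + 24·t - 18. Derivando la sacudida, obtenemos el snap: s(t) = 24 - 360·t. Tenemos el snap s(t) = 24 - 360·t. Sustituyendo t = 3: s(3) = -1056.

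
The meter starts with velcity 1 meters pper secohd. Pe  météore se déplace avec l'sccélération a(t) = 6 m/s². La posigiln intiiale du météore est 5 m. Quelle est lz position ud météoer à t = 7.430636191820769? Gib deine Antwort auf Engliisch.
Starting from acceleration a(t) = 6, we take 2 integrals. Taking ∫a(t)dt and applying v(0) = 1, we find v(t) = 6·t + 1. The integral of velocity, with x(0) = 5, gives position: x(t) = 3·t^2 + t + 5. Using x(t) = 3·t^2 + t + 5 and substituting t = 7.430636191820769, we find x = 178.073698837411.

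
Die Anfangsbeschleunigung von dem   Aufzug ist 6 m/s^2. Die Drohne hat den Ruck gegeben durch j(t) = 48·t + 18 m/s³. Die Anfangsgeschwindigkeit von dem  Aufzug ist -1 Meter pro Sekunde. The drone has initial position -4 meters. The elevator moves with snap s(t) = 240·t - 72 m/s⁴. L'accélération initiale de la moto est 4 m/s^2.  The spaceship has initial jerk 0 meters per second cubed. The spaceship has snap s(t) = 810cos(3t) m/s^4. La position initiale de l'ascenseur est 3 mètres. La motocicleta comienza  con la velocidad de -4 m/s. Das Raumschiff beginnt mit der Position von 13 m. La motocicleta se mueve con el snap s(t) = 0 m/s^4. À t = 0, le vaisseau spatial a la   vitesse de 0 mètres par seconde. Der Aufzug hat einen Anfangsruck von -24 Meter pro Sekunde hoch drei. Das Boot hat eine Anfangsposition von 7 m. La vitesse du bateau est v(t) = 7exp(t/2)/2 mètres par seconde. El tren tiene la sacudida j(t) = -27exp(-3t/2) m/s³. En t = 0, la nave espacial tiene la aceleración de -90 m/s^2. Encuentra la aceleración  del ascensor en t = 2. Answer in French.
Nous devons intégrer notre équation du snap s(t) = 240·t - 72 2 fois. L'intégrale du snap, avec j(0) = -24, donne le jerk: j(t) = 120·t^2 - 72·t - 24. L'intégrale du jerk est l'accélération. En utilisant a(0) = 6, nous obtenons a(t) = 40·t^3 - 36·t^2 - 24·t + 6. En utilisant a(t) = 40·t^3 - 36·t^2 - 24·t + 6 et en substituant t = 2, nous trouvons a = 134.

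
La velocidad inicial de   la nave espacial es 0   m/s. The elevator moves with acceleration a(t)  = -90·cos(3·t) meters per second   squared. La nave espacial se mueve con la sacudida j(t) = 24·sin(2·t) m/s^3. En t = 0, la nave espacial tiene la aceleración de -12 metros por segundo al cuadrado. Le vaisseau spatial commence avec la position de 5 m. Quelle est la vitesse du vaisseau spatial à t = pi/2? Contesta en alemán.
Wir müssen unsere Gleichung für den Ruck j(t) = 24·sin(2·t) 2-mal integrieren. Das Integral von dem Ruck ist die Beschleunigung. Mit a(0) = -12 erhalten wir a(t) = -12·cos(2·t). Mit ∫a(t)dt und Anwendung von v(0) = 0, finden wir v(t) = -6·sin(2·t). Aus der Gleichung für die Geschwindigkeit v(t) = -6·sin(2·t), setzen wir t = pi/2 ein und erhalten v = 0.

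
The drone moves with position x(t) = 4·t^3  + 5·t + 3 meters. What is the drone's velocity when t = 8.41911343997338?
Starting from position x(t) = 4·t^3 + 5·t + 3, we take 1 derivative. Differentiating position, we get velocity: v(t) = 12·t^2 + 5. From the given velocity equation v(t) = 12·t^2 + 5, we substitute t = 8.41911343997338 to get v = 855.577653381685.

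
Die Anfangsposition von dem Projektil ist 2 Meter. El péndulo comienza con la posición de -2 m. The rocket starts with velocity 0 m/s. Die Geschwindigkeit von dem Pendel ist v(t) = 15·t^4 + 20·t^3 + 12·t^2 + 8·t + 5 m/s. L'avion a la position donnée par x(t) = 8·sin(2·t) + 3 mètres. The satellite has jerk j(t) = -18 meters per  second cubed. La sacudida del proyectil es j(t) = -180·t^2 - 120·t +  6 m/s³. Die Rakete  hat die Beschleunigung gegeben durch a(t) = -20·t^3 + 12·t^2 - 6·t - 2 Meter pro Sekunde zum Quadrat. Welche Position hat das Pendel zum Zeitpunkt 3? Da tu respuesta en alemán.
Wir müssen die Stammfunktion unserer Gleichung für die Geschwindigkeit v(t) = 15·t^4 + 20·t^3 + 12·t^2 + 8·t + 5 1-mal finden. Mit ∫v(t)dt und Anwendung von x(0) = -2, finden wir x(t) = 3·t^5 + 5·t^4 + 4·t^3 + 4·t^2 + 5·t - 2. Wir haben die Position x(t) = 3·t^5 + 5·t^4 + 4·t^3 + 4·t^2 + 5·t - 2. Durch Einsetzen von t = 3: x(3) = 1291.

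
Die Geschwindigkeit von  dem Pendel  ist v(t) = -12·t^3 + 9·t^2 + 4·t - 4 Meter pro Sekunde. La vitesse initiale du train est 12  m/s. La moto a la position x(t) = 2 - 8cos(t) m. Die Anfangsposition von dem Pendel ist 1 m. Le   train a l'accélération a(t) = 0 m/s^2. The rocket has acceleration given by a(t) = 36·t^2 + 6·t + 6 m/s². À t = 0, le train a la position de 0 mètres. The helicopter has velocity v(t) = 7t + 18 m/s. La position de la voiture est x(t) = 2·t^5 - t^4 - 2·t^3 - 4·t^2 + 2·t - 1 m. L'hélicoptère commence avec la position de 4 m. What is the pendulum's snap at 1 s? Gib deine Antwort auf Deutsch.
Um dies zu lösen, müssen wir 3 Ableitungen unserer Gleichung für die Geschwindigkeit v(t) = -12·t^3 + 9·t^2 + 4·t - 4 nehmen. Die Ableitung von der Geschwindigkeit ergibt die Beschleunigung: a(t) = -36·t^2 + 18·t + 4. Mit d/dt von a(t) finden wir j(t) = 18 - 72·t. Die Ableitung von dem Ruck ergibt den Snap: s(t) = -72. Mit s(t) = -72 und Einsetzen von t = 1, finden wir s = -72.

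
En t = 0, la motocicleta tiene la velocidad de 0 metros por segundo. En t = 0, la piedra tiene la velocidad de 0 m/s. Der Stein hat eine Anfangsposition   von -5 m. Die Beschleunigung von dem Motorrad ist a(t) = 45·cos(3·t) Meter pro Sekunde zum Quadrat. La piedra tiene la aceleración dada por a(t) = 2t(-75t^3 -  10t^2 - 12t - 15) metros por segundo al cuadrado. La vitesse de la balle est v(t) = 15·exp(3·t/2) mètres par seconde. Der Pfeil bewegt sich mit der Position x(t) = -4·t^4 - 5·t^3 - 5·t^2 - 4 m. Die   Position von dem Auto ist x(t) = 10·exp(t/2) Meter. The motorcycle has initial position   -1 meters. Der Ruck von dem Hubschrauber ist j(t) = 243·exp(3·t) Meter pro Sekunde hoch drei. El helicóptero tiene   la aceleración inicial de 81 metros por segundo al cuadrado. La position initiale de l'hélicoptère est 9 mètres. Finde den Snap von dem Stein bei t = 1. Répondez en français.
Pour résoudre ceci, nous devons prendre 2 dérivées de notre équation de l'accélération a(t) = 2·t·(-75·t^3 - 10·t^2 - 12·t - 15). En prenant d/dt de a(t), nous trouvons j(t) = -150·t^3 - 20·t^2 + 2·t·(-225·t^2 - 20·t - 12) - 24·t - 30. En prenant d/dt de j(t), nous trouvons s(t) = -900·t^2 + 2·t·(-450·t - 20) - 80·t - 48. En utilisant s(t) = -900·t^2 + 2·t·(-450·t - 20) - 80·t - 48 et en substituant t = 1, nous trouvons s = -1968.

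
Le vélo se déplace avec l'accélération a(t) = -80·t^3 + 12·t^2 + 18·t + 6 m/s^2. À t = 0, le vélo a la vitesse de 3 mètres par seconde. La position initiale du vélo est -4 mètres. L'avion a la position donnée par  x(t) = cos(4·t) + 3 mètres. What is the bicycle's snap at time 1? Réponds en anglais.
To solve this, we need to take 2 derivatives of our acceleration equation a(t) = -80·t^3 + 12·t^2 + 18·t + 6. Taking d/dt of a(t), we find j(t) = -240·t^2 + 24·t + 18. The derivative of jerk gives snap: s(t) = 24 - 480·t. From the given snap equation s(t) = 24 - 480·t, we substitute t = 1 to get s = -456.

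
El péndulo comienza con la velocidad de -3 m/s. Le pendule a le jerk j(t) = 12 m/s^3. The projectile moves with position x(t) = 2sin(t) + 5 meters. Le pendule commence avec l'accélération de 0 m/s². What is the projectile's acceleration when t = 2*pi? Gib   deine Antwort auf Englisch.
Starting from position x(t) = 2·sin(t) + 5, we take 2 derivatives. Differentiating position, we get velocity: v(t) = 2·cos(t). Differentiating velocity, we get acceleration: a(t) = -2·sin(t). Using a(t) = -2·sin(t) and substituting t = 2*pi, we find a = 0.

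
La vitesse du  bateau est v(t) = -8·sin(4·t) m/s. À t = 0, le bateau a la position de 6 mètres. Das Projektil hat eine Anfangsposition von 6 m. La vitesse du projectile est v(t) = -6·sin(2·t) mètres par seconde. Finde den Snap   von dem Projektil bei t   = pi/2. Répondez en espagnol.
Debemos derivar nuestra ecuación de la velocidad v(t) = -6·sin(2·t) 3 veces. La derivada de la velocidad da la aceleración: a(t) = -12·cos(2·t). La derivada de la aceleración da la sacudida: j(t) = 24·sin(2·t). La derivada de la sacudida da el snap: s(t) = 48·cos(2·t). De la ecuación del snap s(t) = 48·cos(2·t), sustituimos t = pi/2 para obtener s = -48.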